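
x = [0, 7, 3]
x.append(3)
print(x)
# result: [0, 7, 3, 3]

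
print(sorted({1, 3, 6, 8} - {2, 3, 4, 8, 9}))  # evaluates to [1, 6]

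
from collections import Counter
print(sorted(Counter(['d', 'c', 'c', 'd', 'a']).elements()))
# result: ['a', 'c', 'c', 'd', 'd']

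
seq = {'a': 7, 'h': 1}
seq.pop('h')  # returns 1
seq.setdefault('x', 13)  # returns 13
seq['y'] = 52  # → {'a': 7, 'x': 13, 'y': 52}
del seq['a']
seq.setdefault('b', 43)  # 43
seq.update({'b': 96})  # {'x': 13, 'y': 52, 'b': 96}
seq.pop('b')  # 96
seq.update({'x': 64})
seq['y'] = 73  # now {'x': 64, 'y': 73}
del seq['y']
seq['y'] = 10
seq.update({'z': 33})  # {'x': 64, 'y': 10, 'z': 33}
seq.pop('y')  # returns 10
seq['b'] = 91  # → {'x': 64, 'z': 33, 'b': 91}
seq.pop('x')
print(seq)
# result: {'z': 33, 'b': 91}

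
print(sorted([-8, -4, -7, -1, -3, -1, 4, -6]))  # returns [-8, -7, -6, -4, -3, -1, -1, 4]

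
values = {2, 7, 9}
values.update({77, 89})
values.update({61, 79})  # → {2, 7, 9, 61, 77, 79, 89}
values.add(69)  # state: {2, 7, 9, 61, 69, 77, 79, 89}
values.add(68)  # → {2, 7, 9, 61, 68, 69, 77, 79, 89}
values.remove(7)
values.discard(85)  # {2, 9, 61, 68, 69, 77, 79, 89}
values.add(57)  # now {2, 9, 57, 61, 68, 69, 77, 79, 89}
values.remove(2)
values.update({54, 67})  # {9, 54, 57, 61, 67, 68, 69, 77, 79, 89}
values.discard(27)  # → {9, 54, 57, 61, 67, 68, 69, 77, 79, 89}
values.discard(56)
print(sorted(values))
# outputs [9, 54, 57, 61, 67, 68, 69, 77, 79, 89]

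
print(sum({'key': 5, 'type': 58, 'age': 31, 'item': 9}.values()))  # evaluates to 103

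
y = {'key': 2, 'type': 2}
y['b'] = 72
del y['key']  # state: {'type': 2, 'b': 72}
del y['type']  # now {'b': 72}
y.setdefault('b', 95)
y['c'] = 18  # {'b': 72, 'c': 18}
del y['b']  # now {'c': 18}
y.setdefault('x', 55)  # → 55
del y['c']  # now {'x': 55}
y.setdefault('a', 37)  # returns 37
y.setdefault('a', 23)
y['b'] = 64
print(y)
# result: {'x': 55, 'a': 37, 'b': 64}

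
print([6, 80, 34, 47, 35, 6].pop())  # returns 6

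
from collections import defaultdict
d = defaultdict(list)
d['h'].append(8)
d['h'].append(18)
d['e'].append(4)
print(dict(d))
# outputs {'h': [8, 18], 'e': [4]}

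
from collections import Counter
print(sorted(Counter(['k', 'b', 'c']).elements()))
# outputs ['b', 'c', 'k']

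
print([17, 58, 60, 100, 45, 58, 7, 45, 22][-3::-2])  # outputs [7, 45, 60, 17]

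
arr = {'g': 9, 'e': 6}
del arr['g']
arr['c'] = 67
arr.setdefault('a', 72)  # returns 72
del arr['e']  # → {'c': 67, 'a': 72}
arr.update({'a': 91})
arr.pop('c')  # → 67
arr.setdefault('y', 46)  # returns 46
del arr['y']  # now {'a': 91}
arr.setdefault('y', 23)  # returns 23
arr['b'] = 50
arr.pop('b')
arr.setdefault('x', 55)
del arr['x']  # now {'a': 91, 'y': 23}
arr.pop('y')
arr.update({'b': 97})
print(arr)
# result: {'a': 91, 'b': 97}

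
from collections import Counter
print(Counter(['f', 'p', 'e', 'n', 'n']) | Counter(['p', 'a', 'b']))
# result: Counter({'n': 2, 'f': 1, 'p': 1, 'e': 1, 'a': 1, 'b': 1})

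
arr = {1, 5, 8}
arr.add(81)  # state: {1, 5, 8, 81}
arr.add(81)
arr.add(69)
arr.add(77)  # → {1, 5, 8, 69, 77, 81}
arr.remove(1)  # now {5, 8, 69, 77, 81}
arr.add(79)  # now {5, 8, 69, 77, 79, 81}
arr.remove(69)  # {5, 8, 77, 79, 81}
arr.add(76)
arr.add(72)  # {5, 8, 72, 76, 77, 79, 81}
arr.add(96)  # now {5, 8, 72, 76, 77, 79, 81, 96}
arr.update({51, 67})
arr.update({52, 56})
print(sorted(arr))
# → [5, 8, 51, 52, 56, 67, 72, 76, 77, 79, 81, 96]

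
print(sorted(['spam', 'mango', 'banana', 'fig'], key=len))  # ['fig', 'spam', 'mango', 'banana']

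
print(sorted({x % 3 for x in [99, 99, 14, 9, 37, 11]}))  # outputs [0, 1, 2]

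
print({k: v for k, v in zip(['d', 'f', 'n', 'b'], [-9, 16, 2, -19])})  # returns {'d': -9, 'f': 16, 'n': 2, 'b': -19}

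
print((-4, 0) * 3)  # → (-4, 0, -4, 0, -4, 0)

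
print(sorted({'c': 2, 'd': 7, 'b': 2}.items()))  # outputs [('b', 2), ('c', 2), ('d', 7)]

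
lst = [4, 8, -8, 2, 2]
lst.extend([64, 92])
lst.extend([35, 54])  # [4, 8, -8, 2, 2, 64, 92, 35, 54]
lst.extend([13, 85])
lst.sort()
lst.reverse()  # [92, 85, 64, 54, 35, 13, 8, 4, 2, 2, -8]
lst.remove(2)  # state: [92, 85, 64, 54, 35, 13, 8, 4, 2, -8]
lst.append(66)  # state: [92, 85, 64, 54, 35, 13, 8, 4, 2, -8, 66]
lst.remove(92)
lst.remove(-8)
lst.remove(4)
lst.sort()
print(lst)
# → [2, 8, 13, 35, 54, 64, 66, 85]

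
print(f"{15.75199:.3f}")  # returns 15.752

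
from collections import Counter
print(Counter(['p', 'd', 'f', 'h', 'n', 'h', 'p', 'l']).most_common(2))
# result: [('p', 2), ('h', 2)]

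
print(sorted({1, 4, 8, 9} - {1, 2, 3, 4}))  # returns [8, 9]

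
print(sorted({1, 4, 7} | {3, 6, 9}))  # [1, 3, 4, 6, 7, 9]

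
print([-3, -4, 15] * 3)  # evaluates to [-3, -4, 15, -3, -4, 15, -3, -4, 15]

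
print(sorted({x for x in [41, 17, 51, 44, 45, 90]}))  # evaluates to [17, 41, 44, 45, 51, 90]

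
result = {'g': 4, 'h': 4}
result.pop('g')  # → 4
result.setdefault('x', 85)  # 85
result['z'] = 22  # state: {'h': 4, 'x': 85, 'z': 22}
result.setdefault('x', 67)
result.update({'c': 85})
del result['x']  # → {'h': 4, 'z': 22, 'c': 85}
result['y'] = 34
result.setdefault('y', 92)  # 34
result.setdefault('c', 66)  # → 85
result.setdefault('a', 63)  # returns 63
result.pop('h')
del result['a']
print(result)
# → {'z': 22, 'c': 85, 'y': 34}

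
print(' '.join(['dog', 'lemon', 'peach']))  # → dog lemon peach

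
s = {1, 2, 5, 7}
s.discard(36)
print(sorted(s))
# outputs [1, 2, 5, 7]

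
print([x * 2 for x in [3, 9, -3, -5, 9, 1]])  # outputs [6, 18, -6, -10, 18, 2]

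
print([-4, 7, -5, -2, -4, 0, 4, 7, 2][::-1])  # [2, 7, 4, 0, -4, -2, -5, 7, -4]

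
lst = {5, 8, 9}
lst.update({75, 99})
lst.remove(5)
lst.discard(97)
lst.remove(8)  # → {9, 75, 99}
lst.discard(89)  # {9, 75, 99}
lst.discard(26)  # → {9, 75, 99}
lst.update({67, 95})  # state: {9, 67, 75, 95, 99}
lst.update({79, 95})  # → {9, 67, 75, 79, 95, 99}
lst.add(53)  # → {9, 53, 67, 75, 79, 95, 99}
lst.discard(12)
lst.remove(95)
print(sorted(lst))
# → [9, 53, 67, 75, 79, 99]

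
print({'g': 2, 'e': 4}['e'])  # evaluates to 4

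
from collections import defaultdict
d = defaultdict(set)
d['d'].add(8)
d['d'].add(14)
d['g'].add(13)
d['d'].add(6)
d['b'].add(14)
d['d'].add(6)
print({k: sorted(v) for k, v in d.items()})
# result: {'d': [6, 8, 14], 'g': [13], 'b': [14]}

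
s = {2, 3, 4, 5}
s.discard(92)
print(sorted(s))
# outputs [2, 3, 4, 5]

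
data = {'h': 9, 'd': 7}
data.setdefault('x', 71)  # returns 71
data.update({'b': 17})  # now {'h': 9, 'd': 7, 'x': 71, 'b': 17}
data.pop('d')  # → 7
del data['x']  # {'h': 9, 'b': 17}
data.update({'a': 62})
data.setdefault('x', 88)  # 88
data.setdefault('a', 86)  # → 62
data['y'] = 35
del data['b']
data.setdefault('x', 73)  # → 88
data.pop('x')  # 88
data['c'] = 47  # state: {'h': 9, 'a': 62, 'y': 35, 'c': 47}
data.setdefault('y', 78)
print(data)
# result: {'h': 9, 'a': 62, 'y': 35, 'c': 47}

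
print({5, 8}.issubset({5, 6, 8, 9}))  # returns True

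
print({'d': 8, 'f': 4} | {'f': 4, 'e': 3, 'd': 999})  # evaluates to {'d': 999, 'f': 4, 'e': 3}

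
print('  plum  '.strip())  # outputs plum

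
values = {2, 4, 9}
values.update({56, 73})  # {2, 4, 9, 56, 73}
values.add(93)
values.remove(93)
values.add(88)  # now {2, 4, 9, 56, 73, 88}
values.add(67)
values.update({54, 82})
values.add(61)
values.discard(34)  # {2, 4, 9, 54, 56, 61, 67, 73, 82, 88}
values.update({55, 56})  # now {2, 4, 9, 54, 55, 56, 61, 67, 73, 82, 88}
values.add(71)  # {2, 4, 9, 54, 55, 56, 61, 67, 71, 73, 82, 88}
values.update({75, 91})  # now {2, 4, 9, 54, 55, 56, 61, 67, 71, 73, 75, 82, 88, 91}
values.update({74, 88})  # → {2, 4, 9, 54, 55, 56, 61, 67, 71, 73, 74, 75, 82, 88, 91}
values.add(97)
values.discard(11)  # {2, 4, 9, 54, 55, 56, 61, 67, 71, 73, 74, 75, 82, 88, 91, 97}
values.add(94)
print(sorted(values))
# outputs [2, 4, 9, 54, 55, 56, 61, 67, 71, 73, 74, 75, 82, 88, 91, 94, 97]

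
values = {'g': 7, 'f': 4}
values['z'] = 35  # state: {'g': 7, 'f': 4, 'z': 35}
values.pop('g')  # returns 7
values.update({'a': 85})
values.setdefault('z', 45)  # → 35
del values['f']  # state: {'z': 35, 'a': 85}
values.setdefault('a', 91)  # 85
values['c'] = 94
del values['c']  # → {'z': 35, 'a': 85}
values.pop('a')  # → 85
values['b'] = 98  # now {'z': 35, 'b': 98}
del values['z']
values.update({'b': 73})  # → {'b': 73}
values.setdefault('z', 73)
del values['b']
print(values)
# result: {'z': 73}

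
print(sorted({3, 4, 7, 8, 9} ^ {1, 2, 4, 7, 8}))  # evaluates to [1, 2, 3, 9]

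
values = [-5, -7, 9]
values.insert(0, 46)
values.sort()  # [-7, -5, 9, 46]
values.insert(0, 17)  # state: [17, -7, -5, 9, 46]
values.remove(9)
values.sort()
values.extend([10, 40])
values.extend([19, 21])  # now [-7, -5, 17, 46, 10, 40, 19, 21]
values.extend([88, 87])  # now [-7, -5, 17, 46, 10, 40, 19, 21, 88, 87]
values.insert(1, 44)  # [-7, 44, -5, 17, 46, 10, 40, 19, 21, 88, 87]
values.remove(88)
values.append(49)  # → [-7, 44, -5, 17, 46, 10, 40, 19, 21, 87, 49]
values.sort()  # [-7, -5, 10, 17, 19, 21, 40, 44, 46, 49, 87]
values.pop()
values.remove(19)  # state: [-7, -5, 10, 17, 21, 40, 44, 46, 49]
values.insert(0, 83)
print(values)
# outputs [83, -7, -5, 10, 17, 21, 40, 44, 46, 49]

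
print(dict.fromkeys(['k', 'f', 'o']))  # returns {'k': None, 'f': None, 'o': None}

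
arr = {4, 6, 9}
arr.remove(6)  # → {4, 9}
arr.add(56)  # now {4, 9, 56}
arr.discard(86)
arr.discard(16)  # {4, 9, 56}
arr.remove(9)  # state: {4, 56}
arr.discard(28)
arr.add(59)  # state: {4, 56, 59}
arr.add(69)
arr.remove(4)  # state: {56, 59, 69}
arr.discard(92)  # {56, 59, 69}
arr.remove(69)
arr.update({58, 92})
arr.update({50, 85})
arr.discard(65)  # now {50, 56, 58, 59, 85, 92}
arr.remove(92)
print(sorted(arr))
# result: [50, 56, 58, 59, 85]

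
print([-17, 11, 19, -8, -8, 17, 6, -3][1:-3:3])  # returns [11, -8]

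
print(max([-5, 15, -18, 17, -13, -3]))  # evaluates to 17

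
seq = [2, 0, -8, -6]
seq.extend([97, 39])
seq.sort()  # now [-8, -6, 0, 2, 39, 97]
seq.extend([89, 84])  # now [-8, -6, 0, 2, 39, 97, 89, 84]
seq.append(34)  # [-8, -6, 0, 2, 39, 97, 89, 84, 34]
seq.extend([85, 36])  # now [-8, -6, 0, 2, 39, 97, 89, 84, 34, 85, 36]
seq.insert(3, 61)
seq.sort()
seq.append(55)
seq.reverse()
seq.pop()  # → -8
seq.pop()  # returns -6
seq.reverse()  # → [0, 2, 34, 36, 39, 61, 84, 85, 89, 97, 55]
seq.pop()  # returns 55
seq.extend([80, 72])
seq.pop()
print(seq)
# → [0, 2, 34, 36, 39, 61, 84, 85, 89, 97, 80]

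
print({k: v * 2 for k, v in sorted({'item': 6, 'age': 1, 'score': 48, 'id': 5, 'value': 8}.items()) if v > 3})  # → {'id': 10, 'item': 12, 'score': 96, 'value': 16}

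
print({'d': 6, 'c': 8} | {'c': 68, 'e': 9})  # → {'d': 6, 'c': 68, 'e': 9}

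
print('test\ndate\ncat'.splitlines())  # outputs ['test', 'date', 'cat']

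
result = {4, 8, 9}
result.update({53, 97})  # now {4, 8, 9, 53, 97}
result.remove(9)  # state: {4, 8, 53, 97}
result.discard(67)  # {4, 8, 53, 97}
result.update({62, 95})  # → {4, 8, 53, 62, 95, 97}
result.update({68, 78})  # {4, 8, 53, 62, 68, 78, 95, 97}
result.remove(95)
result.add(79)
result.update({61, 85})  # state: {4, 8, 53, 61, 62, 68, 78, 79, 85, 97}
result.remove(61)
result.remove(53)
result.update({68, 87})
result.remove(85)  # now {4, 8, 62, 68, 78, 79, 87, 97}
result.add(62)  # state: {4, 8, 62, 68, 78, 79, 87, 97}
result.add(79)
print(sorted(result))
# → [4, 8, 62, 68, 78, 79, 87, 97]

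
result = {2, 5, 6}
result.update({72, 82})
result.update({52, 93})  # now {2, 5, 6, 52, 72, 82, 93}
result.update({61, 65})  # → {2, 5, 6, 52, 61, 65, 72, 82, 93}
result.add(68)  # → {2, 5, 6, 52, 61, 65, 68, 72, 82, 93}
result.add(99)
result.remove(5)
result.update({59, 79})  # {2, 6, 52, 59, 61, 65, 68, 72, 79, 82, 93, 99}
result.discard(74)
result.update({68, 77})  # {2, 6, 52, 59, 61, 65, 68, 72, 77, 79, 82, 93, 99}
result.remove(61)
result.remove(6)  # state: {2, 52, 59, 65, 68, 72, 77, 79, 82, 93, 99}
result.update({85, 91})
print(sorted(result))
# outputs [2, 52, 59, 65, 68, 72, 77, 79, 82, 85, 91, 93, 99]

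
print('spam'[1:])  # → pam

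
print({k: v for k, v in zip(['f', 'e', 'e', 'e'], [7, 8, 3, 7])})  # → {'f': 7, 'e': 7}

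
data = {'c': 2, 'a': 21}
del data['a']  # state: {'c': 2}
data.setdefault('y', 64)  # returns 64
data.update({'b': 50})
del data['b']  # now {'c': 2, 'y': 64}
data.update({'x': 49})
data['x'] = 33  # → {'c': 2, 'y': 64, 'x': 33}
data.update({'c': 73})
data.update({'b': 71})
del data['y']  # {'c': 73, 'x': 33, 'b': 71}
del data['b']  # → {'c': 73, 'x': 33}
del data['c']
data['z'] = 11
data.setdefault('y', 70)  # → 70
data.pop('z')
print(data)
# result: {'x': 33, 'y': 70}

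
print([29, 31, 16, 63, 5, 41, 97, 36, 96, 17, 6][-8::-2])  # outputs [63, 31]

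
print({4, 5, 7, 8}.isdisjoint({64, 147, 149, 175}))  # True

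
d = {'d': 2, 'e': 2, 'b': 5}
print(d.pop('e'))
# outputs 2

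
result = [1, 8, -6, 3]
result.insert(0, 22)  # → [22, 1, 8, -6, 3]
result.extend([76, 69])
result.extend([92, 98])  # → [22, 1, 8, -6, 3, 76, 69, 92, 98]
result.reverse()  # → [98, 92, 69, 76, 3, -6, 8, 1, 22]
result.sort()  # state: [-6, 1, 3, 8, 22, 69, 76, 92, 98]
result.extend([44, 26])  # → [-6, 1, 3, 8, 22, 69, 76, 92, 98, 44, 26]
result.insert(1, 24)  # [-6, 24, 1, 3, 8, 22, 69, 76, 92, 98, 44, 26]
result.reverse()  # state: [26, 44, 98, 92, 76, 69, 22, 8, 3, 1, 24, -6]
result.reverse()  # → [-6, 24, 1, 3, 8, 22, 69, 76, 92, 98, 44, 26]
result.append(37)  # [-6, 24, 1, 3, 8, 22, 69, 76, 92, 98, 44, 26, 37]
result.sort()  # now [-6, 1, 3, 8, 22, 24, 26, 37, 44, 69, 76, 92, 98]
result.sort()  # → [-6, 1, 3, 8, 22, 24, 26, 37, 44, 69, 76, 92, 98]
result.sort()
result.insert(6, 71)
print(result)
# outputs [-6, 1, 3, 8, 22, 24, 71, 26, 37, 44, 69, 76, 92, 98]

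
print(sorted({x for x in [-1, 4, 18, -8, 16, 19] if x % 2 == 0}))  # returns [-8, 4, 16, 18]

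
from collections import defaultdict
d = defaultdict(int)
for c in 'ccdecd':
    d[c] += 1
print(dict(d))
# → {'c': 3, 'd': 2, 'e': 1}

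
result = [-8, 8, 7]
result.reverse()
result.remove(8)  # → [7, -8]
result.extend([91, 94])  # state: [7, -8, 91, 94]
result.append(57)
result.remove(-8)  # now [7, 91, 94, 57]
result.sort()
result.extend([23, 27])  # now [7, 57, 91, 94, 23, 27]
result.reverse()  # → [27, 23, 94, 91, 57, 7]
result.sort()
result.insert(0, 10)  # [10, 7, 23, 27, 57, 91, 94]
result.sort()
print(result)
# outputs [7, 10, 23, 27, 57, 91, 94]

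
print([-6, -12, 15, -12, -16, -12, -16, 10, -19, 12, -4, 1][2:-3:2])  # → [15, -16, -16, -19]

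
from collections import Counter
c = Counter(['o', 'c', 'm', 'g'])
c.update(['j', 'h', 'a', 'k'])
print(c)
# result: Counter({'o': 1, 'c': 1, 'm': 1, 'g': 1, 'j': 1, 'h': 1, 'a': 1, 'k': 1})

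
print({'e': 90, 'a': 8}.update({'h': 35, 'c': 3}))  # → None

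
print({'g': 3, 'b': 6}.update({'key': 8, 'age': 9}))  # None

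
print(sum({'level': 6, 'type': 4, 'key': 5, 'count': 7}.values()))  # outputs 22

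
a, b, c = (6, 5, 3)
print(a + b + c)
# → 14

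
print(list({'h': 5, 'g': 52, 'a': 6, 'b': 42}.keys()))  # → ['h', 'g', 'a', 'b']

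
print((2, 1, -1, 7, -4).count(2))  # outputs 1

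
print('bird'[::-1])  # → drib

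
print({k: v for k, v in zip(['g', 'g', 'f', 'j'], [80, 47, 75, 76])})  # {'g': 47, 'f': 75, 'j': 76}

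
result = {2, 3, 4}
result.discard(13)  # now {2, 3, 4}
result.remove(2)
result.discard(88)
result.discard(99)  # {3, 4}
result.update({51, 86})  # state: {3, 4, 51, 86}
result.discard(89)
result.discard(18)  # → {3, 4, 51, 86}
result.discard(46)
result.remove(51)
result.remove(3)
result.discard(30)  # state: {4, 86}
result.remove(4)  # {86}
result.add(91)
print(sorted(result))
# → [86, 91]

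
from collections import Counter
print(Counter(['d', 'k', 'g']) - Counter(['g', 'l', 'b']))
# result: Counter({'d': 1, 'k': 1})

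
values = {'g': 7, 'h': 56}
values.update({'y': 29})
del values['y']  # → {'g': 7, 'h': 56}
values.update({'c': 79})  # {'g': 7, 'h': 56, 'c': 79}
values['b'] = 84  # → {'g': 7, 'h': 56, 'c': 79, 'b': 84}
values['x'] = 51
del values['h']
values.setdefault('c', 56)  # 79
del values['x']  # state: {'g': 7, 'c': 79, 'b': 84}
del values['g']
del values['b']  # {'c': 79}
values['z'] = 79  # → {'c': 79, 'z': 79}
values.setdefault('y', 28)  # 28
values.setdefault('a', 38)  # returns 38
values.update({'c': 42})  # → {'c': 42, 'z': 79, 'y': 28, 'a': 38}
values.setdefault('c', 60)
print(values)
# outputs {'c': 42, 'z': 79, 'y': 28, 'a': 38}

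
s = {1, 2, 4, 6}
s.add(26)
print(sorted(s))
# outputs [1, 2, 4, 6, 26]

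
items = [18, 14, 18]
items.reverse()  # [18, 14, 18]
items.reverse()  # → [18, 14, 18]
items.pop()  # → 18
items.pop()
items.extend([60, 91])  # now [18, 60, 91]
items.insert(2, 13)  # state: [18, 60, 13, 91]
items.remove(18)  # [60, 13, 91]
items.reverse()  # [91, 13, 60]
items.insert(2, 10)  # [91, 13, 10, 60]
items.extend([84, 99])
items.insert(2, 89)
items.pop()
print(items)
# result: [91, 13, 89, 10, 60, 84]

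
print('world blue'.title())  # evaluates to World Blue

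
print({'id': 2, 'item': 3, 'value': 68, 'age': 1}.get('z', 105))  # 105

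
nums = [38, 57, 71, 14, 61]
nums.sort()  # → [14, 38, 57, 61, 71]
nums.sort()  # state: [14, 38, 57, 61, 71]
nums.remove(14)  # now [38, 57, 61, 71]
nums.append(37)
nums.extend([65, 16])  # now [38, 57, 61, 71, 37, 65, 16]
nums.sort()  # [16, 37, 38, 57, 61, 65, 71]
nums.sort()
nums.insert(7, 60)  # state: [16, 37, 38, 57, 61, 65, 71, 60]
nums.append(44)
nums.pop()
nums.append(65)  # [16, 37, 38, 57, 61, 65, 71, 60, 65]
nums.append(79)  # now [16, 37, 38, 57, 61, 65, 71, 60, 65, 79]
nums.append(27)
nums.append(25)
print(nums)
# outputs [16, 37, 38, 57, 61, 65, 71, 60, 65, 79, 27, 25]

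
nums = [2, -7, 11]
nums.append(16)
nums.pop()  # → 16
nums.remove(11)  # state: [2, -7]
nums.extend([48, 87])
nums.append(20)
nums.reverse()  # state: [20, 87, 48, -7, 2]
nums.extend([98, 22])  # [20, 87, 48, -7, 2, 98, 22]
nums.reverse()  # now [22, 98, 2, -7, 48, 87, 20]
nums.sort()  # [-7, 2, 20, 22, 48, 87, 98]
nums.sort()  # [-7, 2, 20, 22, 48, 87, 98]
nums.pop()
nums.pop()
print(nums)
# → [-7, 2, 20, 22, 48]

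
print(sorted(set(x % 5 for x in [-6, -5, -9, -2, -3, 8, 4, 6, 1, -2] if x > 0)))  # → [1, 3, 4]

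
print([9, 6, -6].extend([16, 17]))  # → None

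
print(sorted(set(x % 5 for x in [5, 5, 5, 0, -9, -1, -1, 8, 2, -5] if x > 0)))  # [0, 2, 3]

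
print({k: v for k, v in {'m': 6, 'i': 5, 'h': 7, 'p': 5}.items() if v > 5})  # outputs {'m': 6, 'h': 7}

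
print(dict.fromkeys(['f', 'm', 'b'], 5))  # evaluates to {'f': 5, 'm': 5, 'b': 5}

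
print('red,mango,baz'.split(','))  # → ['red', 'mango', 'baz']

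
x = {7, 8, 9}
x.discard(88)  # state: {7, 8, 9}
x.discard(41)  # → {7, 8, 9}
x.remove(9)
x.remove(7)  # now {8}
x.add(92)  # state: {8, 92}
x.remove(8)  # {92}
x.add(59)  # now {59, 92}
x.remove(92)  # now {59}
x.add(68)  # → {59, 68}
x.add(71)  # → {59, 68, 71}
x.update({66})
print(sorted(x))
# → [59, 66, 68, 71]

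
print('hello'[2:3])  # l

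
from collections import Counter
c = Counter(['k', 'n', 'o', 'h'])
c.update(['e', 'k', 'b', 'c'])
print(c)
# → Counter({'k': 2, 'n': 1, 'o': 1, 'h': 1, 'e': 1, 'b': 1, 'c': 1})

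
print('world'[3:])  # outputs ld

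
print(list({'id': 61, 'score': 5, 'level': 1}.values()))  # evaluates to [61, 5, 1]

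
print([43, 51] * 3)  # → [43, 51, 43, 51, 43, 51]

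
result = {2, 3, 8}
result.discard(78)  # {2, 3, 8}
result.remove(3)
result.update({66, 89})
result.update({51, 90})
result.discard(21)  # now {2, 8, 51, 66, 89, 90}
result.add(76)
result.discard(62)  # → {2, 8, 51, 66, 76, 89, 90}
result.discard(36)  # {2, 8, 51, 66, 76, 89, 90}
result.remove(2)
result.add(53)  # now {8, 51, 53, 66, 76, 89, 90}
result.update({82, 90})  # {8, 51, 53, 66, 76, 82, 89, 90}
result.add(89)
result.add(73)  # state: {8, 51, 53, 66, 73, 76, 82, 89, 90}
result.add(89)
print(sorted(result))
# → [8, 51, 53, 66, 73, 76, 82, 89, 90]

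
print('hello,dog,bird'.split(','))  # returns ['hello', 'dog', 'bird']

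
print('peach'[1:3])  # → ea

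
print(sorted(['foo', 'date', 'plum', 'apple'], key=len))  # ['foo', 'date', 'plum', 'apple']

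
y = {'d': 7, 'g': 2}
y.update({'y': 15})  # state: {'d': 7, 'g': 2, 'y': 15}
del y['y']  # {'d': 7, 'g': 2}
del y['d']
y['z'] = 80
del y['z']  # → {'g': 2}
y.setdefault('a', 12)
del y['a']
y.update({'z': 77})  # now {'g': 2, 'z': 77}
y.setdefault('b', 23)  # 23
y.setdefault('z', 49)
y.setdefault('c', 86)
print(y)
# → {'g': 2, 'z': 77, 'b': 23, 'c': 86}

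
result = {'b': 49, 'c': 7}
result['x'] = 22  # {'b': 49, 'c': 7, 'x': 22}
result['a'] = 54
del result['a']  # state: {'b': 49, 'c': 7, 'x': 22}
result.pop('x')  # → 22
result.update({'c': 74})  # {'b': 49, 'c': 74}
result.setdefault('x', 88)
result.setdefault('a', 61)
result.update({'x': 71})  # {'b': 49, 'c': 74, 'x': 71, 'a': 61}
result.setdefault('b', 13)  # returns 49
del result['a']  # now {'b': 49, 'c': 74, 'x': 71}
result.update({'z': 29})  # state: {'b': 49, 'c': 74, 'x': 71, 'z': 29}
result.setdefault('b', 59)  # 49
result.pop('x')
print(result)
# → {'b': 49, 'c': 74, 'z': 29}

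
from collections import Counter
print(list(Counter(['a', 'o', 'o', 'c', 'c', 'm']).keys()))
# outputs ['a', 'o', 'c', 'm']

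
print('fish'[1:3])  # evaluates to is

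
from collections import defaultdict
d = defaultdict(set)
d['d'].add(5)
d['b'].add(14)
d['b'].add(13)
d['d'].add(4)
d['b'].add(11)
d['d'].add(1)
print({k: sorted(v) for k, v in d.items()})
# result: {'d': [1, 4, 5], 'b': [11, 13, 14]}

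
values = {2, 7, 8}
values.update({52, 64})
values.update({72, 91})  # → {2, 7, 8, 52, 64, 72, 91}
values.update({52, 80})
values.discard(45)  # {2, 7, 8, 52, 64, 72, 80, 91}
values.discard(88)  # {2, 7, 8, 52, 64, 72, 80, 91}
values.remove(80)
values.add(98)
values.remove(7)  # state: {2, 8, 52, 64, 72, 91, 98}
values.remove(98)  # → {2, 8, 52, 64, 72, 91}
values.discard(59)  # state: {2, 8, 52, 64, 72, 91}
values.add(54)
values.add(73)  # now {2, 8, 52, 54, 64, 72, 73, 91}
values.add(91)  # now {2, 8, 52, 54, 64, 72, 73, 91}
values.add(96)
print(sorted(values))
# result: [2, 8, 52, 54, 64, 72, 73, 91, 96]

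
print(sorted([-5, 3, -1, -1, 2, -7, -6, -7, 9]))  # [-7, -7, -6, -5, -1, -1, 2, 3, 9]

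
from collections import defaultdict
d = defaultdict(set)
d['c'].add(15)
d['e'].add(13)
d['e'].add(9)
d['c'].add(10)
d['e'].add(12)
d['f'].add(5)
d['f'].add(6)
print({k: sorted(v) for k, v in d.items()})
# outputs {'c': [10, 15], 'e': [9, 12, 13], 'f': [5, 6]}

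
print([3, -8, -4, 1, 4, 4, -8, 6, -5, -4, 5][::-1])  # [5, -4, -5, 6, -8, 4, 4, 1, -4, -8, 3]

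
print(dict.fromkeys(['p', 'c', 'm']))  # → {'p': None, 'c': None, 'm': None}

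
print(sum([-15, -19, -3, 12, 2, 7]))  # -16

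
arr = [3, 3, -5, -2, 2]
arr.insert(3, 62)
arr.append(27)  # [3, 3, -5, 62, -2, 2, 27]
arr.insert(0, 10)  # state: [10, 3, 3, -5, 62, -2, 2, 27]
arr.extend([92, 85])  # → [10, 3, 3, -5, 62, -2, 2, 27, 92, 85]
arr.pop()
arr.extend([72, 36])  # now [10, 3, 3, -5, 62, -2, 2, 27, 92, 72, 36]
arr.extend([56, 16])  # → [10, 3, 3, -5, 62, -2, 2, 27, 92, 72, 36, 56, 16]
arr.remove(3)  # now [10, 3, -5, 62, -2, 2, 27, 92, 72, 36, 56, 16]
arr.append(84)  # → [10, 3, -5, 62, -2, 2, 27, 92, 72, 36, 56, 16, 84]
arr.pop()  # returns 84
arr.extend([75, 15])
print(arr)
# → [10, 3, -5, 62, -2, 2, 27, 92, 72, 36, 56, 16, 75, 15]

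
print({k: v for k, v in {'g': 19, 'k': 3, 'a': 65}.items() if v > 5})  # {'g': 19, 'a': 65}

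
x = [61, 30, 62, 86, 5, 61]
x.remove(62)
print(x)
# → [61, 30, 86, 5, 61]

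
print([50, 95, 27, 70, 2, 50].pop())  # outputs 50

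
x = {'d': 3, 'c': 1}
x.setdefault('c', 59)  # 1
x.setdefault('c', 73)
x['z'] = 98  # {'d': 3, 'c': 1, 'z': 98}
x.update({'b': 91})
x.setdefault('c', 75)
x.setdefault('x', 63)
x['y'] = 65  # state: {'d': 3, 'c': 1, 'z': 98, 'b': 91, 'x': 63, 'y': 65}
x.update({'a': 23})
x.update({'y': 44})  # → {'d': 3, 'c': 1, 'z': 98, 'b': 91, 'x': 63, 'y': 44, 'a': 23}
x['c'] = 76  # {'d': 3, 'c': 76, 'z': 98, 'b': 91, 'x': 63, 'y': 44, 'a': 23}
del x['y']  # {'d': 3, 'c': 76, 'z': 98, 'b': 91, 'x': 63, 'a': 23}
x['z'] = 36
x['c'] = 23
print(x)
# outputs {'d': 3, 'c': 23, 'z': 36, 'b': 91, 'x': 63, 'a': 23}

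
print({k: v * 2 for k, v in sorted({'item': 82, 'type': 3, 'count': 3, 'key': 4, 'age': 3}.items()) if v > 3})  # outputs {'item': 164, 'key': 8}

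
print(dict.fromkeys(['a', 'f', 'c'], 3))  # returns {'a': 3, 'f': 3, 'c': 3}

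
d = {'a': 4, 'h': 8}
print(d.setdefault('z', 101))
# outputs 101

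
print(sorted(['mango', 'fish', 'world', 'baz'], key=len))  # ['baz', 'fish', 'mango', 'world']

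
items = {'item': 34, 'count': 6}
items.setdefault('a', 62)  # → 62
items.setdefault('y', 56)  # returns 56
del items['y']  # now {'item': 34, 'count': 6, 'a': 62}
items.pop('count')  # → 6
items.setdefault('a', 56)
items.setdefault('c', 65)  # 65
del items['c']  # {'item': 34, 'a': 62}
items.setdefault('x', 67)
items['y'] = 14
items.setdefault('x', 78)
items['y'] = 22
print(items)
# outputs {'item': 34, 'a': 62, 'x': 67, 'y': 22}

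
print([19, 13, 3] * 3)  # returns [19, 13, 3, 19, 13, 3, 19, 13, 3]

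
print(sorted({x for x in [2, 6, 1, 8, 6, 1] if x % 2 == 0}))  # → [2, 6, 8]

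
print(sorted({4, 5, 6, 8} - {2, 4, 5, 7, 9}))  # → [6, 8]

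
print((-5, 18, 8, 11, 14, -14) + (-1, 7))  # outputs (-5, 18, 8, 11, 14, -14, -1, 7)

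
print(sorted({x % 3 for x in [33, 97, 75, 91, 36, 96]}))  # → [0, 1]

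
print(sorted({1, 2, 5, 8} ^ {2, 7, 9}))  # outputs [1, 5, 7, 8, 9]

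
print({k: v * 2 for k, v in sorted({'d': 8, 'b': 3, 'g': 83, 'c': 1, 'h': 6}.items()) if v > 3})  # {'d': 16, 'g': 166, 'h': 12}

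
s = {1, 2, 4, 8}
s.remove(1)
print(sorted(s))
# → [2, 4, 8]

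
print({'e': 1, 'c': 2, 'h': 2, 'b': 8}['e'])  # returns 1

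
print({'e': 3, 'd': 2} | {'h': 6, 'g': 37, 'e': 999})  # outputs {'e': 999, 'd': 2, 'h': 6, 'g': 37}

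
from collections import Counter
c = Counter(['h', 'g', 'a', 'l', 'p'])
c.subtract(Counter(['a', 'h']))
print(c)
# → Counter({'g': 1, 'l': 1, 'p': 1, 'h': 0, 'a': 0})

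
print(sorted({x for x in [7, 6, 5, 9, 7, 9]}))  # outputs [5, 6, 7, 9]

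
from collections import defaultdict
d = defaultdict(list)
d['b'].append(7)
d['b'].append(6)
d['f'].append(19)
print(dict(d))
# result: {'b': [7, 6], 'f': [19]}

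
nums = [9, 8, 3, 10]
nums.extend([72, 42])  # [9, 8, 3, 10, 72, 42]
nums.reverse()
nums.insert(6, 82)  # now [42, 72, 10, 3, 8, 9, 82]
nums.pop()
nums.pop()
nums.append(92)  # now [42, 72, 10, 3, 8, 92]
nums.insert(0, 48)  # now [48, 42, 72, 10, 3, 8, 92]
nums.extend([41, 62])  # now [48, 42, 72, 10, 3, 8, 92, 41, 62]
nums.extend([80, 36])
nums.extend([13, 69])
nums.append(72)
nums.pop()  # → 72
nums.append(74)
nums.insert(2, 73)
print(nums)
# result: [48, 42, 73, 72, 10, 3, 8, 92, 41, 62, 80, 36, 13, 69, 74]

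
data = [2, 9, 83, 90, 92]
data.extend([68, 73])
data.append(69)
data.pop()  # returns 69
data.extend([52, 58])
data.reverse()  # [58, 52, 73, 68, 92, 90, 83, 9, 2]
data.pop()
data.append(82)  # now [58, 52, 73, 68, 92, 90, 83, 9, 82]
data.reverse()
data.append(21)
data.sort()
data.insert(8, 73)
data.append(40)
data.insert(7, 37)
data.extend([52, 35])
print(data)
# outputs [9, 21, 52, 58, 68, 73, 82, 37, 83, 73, 90, 92, 40, 52, 35]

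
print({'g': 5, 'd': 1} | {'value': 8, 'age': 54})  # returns {'g': 5, 'd': 1, 'value': 8, 'age': 54}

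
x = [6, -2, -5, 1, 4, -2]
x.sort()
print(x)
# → [-5, -2, -2, 1, 4, 6]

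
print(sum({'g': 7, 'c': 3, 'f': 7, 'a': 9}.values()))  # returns 26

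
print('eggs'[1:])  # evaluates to ggs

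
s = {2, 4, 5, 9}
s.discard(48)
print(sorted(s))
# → [2, 4, 5, 9]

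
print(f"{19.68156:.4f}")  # 19.6816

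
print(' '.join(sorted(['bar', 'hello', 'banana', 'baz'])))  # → banana bar baz hello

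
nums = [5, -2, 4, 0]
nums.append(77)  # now [5, -2, 4, 0, 77]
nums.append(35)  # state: [5, -2, 4, 0, 77, 35]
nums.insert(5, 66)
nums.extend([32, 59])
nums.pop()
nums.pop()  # 32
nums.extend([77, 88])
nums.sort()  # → [-2, 0, 4, 5, 35, 66, 77, 77, 88]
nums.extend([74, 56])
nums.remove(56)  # [-2, 0, 4, 5, 35, 66, 77, 77, 88, 74]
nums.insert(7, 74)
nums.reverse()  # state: [74, 88, 77, 74, 77, 66, 35, 5, 4, 0, -2]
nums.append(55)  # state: [74, 88, 77, 74, 77, 66, 35, 5, 4, 0, -2, 55]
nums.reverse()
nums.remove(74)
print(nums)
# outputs [55, -2, 0, 4, 5, 35, 66, 77, 77, 88, 74]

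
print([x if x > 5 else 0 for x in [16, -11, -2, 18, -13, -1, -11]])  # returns [16, 0, 0, 18, 0, 0, 0]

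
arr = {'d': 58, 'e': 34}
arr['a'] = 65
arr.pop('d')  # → 58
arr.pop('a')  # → 65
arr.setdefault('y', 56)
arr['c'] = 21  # {'e': 34, 'y': 56, 'c': 21}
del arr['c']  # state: {'e': 34, 'y': 56}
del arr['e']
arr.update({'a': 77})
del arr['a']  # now {'y': 56}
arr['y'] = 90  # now {'y': 90}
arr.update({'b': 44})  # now {'y': 90, 'b': 44}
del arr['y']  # {'b': 44}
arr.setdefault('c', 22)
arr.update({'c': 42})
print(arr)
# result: {'b': 44, 'c': 42}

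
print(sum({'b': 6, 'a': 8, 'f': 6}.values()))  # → 20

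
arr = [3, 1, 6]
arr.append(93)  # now [3, 1, 6, 93]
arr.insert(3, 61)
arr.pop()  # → 93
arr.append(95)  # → [3, 1, 6, 61, 95]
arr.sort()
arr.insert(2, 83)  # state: [1, 3, 83, 6, 61, 95]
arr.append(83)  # [1, 3, 83, 6, 61, 95, 83]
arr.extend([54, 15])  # [1, 3, 83, 6, 61, 95, 83, 54, 15]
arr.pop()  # 15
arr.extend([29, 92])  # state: [1, 3, 83, 6, 61, 95, 83, 54, 29, 92]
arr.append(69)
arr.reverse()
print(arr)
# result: [69, 92, 29, 54, 83, 95, 61, 6, 83, 3, 1]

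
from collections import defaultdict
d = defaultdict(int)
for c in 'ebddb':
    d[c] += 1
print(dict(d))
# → {'e': 1, 'b': 2, 'd': 2}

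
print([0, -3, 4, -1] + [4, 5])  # [0, -3, 4, -1, 4, 5]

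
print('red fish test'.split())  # ['red', 'fish', 'test']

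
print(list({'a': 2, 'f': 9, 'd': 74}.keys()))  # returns ['a', 'f', 'd']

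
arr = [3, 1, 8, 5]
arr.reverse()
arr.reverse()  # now [3, 1, 8, 5]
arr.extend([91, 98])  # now [3, 1, 8, 5, 91, 98]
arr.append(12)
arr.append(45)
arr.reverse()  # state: [45, 12, 98, 91, 5, 8, 1, 3]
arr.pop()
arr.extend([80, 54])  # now [45, 12, 98, 91, 5, 8, 1, 80, 54]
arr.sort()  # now [1, 5, 8, 12, 45, 54, 80, 91, 98]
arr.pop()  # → 98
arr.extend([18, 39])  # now [1, 5, 8, 12, 45, 54, 80, 91, 18, 39]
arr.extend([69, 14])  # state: [1, 5, 8, 12, 45, 54, 80, 91, 18, 39, 69, 14]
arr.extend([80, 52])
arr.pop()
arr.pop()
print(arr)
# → [1, 5, 8, 12, 45, 54, 80, 91, 18, 39, 69, 14]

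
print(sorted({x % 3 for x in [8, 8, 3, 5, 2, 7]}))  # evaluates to [0, 1, 2]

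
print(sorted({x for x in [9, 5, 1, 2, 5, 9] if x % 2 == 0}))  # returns [2]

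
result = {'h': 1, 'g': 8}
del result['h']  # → {'g': 8}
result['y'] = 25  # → {'g': 8, 'y': 25}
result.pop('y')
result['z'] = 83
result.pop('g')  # 8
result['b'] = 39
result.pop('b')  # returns 39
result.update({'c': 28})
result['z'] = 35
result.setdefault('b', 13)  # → 13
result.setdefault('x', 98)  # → 98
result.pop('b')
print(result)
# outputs {'z': 35, 'c': 28, 'x': 98}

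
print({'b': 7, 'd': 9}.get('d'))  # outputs 9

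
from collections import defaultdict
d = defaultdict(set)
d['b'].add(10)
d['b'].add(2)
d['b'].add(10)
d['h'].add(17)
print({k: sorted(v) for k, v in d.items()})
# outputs {'b': [2, 10], 'h': [17]}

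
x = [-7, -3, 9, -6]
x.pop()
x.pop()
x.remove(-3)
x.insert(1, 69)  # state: [-7, 69]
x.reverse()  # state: [69, -7]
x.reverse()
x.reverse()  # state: [69, -7]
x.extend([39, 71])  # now [69, -7, 39, 71]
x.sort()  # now [-7, 39, 69, 71]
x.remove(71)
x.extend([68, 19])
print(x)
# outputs [-7, 39, 69, 68, 19]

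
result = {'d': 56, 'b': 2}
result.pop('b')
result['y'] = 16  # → {'d': 56, 'y': 16}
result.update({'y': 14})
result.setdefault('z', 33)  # 33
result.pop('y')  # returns 14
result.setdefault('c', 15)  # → 15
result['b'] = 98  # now {'d': 56, 'z': 33, 'c': 15, 'b': 98}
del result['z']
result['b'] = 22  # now {'d': 56, 'c': 15, 'b': 22}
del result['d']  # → {'c': 15, 'b': 22}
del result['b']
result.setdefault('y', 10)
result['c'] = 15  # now {'c': 15, 'y': 10}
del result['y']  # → {'c': 15}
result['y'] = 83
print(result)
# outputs {'c': 15, 'y': 83}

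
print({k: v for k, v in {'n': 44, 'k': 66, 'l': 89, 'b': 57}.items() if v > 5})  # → {'n': 44, 'k': 66, 'l': 89, 'b': 57}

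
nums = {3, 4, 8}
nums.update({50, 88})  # {3, 4, 8, 50, 88}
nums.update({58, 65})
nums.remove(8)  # {3, 4, 50, 58, 65, 88}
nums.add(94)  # {3, 4, 50, 58, 65, 88, 94}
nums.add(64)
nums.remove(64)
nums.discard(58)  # {3, 4, 50, 65, 88, 94}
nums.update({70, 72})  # {3, 4, 50, 65, 70, 72, 88, 94}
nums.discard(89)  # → {3, 4, 50, 65, 70, 72, 88, 94}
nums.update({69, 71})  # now {3, 4, 50, 65, 69, 70, 71, 72, 88, 94}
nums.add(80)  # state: {3, 4, 50, 65, 69, 70, 71, 72, 80, 88, 94}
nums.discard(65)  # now {3, 4, 50, 69, 70, 71, 72, 80, 88, 94}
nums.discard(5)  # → {3, 4, 50, 69, 70, 71, 72, 80, 88, 94}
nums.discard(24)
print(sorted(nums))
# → [3, 4, 50, 69, 70, 71, 72, 80, 88, 94]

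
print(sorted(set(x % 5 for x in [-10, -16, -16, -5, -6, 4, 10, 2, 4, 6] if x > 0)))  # [0, 1, 2, 4]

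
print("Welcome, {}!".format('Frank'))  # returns Welcome, Frank!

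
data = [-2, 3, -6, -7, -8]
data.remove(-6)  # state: [-2, 3, -7, -8]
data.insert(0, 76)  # [76, -2, 3, -7, -8]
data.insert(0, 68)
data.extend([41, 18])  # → [68, 76, -2, 3, -7, -8, 41, 18]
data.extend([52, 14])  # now [68, 76, -2, 3, -7, -8, 41, 18, 52, 14]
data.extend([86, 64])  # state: [68, 76, -2, 3, -7, -8, 41, 18, 52, 14, 86, 64]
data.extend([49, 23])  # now [68, 76, -2, 3, -7, -8, 41, 18, 52, 14, 86, 64, 49, 23]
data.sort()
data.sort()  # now [-8, -7, -2, 3, 14, 18, 23, 41, 49, 52, 64, 68, 76, 86]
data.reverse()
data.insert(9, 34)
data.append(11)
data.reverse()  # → [11, -8, -7, -2, 3, 14, 34, 18, 23, 41, 49, 52, 64, 68, 76, 86]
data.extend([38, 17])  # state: [11, -8, -7, -2, 3, 14, 34, 18, 23, 41, 49, 52, 64, 68, 76, 86, 38, 17]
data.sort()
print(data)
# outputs [-8, -7, -2, 3, 11, 14, 17, 18, 23, 34, 38, 41, 49, 52, 64, 68, 76, 86]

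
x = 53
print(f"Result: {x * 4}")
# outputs Result: 212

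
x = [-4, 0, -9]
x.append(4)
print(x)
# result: [-4, 0, -9, 4]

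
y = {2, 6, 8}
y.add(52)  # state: {2, 6, 8, 52}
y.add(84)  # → {2, 6, 8, 52, 84}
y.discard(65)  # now {2, 6, 8, 52, 84}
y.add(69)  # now {2, 6, 8, 52, 69, 84}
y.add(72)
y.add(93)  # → {2, 6, 8, 52, 69, 72, 84, 93}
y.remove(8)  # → {2, 6, 52, 69, 72, 84, 93}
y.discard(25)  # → {2, 6, 52, 69, 72, 84, 93}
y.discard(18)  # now {2, 6, 52, 69, 72, 84, 93}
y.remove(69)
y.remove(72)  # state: {2, 6, 52, 84, 93}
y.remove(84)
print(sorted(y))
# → [2, 6, 52, 93]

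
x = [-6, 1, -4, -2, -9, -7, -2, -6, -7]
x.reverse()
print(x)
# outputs [-7, -6, -2, -7, -9, -2, -4, 1, -6]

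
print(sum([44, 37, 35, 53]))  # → 169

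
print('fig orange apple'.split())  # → ['fig', 'orange', 'apple']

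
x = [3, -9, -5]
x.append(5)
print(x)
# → [3, -9, -5, 5]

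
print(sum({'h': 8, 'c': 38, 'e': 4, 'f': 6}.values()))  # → 56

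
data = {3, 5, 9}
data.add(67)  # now {3, 5, 9, 67}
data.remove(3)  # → {5, 9, 67}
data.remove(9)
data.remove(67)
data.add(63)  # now {5, 63}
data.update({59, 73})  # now {5, 59, 63, 73}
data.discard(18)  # {5, 59, 63, 73}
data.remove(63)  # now {5, 59, 73}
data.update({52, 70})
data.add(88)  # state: {5, 52, 59, 70, 73, 88}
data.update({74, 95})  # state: {5, 52, 59, 70, 73, 74, 88, 95}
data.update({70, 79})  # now {5, 52, 59, 70, 73, 74, 79, 88, 95}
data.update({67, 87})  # {5, 52, 59, 67, 70, 73, 74, 79, 87, 88, 95}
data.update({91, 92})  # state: {5, 52, 59, 67, 70, 73, 74, 79, 87, 88, 91, 92, 95}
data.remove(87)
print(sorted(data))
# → [5, 52, 59, 67, 70, 73, 74, 79, 88, 91, 92, 95]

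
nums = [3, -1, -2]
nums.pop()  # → -2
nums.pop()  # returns -1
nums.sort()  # [3]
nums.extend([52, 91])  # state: [3, 52, 91]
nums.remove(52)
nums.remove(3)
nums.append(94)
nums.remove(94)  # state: [91]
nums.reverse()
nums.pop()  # 91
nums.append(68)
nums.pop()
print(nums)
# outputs []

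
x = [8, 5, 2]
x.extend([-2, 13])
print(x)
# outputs [8, 5, 2, -2, 13]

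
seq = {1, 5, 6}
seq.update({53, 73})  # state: {1, 5, 6, 53, 73}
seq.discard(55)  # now {1, 5, 6, 53, 73}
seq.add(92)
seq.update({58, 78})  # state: {1, 5, 6, 53, 58, 73, 78, 92}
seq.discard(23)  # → {1, 5, 6, 53, 58, 73, 78, 92}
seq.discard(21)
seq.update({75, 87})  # {1, 5, 6, 53, 58, 73, 75, 78, 87, 92}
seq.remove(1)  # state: {5, 6, 53, 58, 73, 75, 78, 87, 92}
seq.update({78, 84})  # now {5, 6, 53, 58, 73, 75, 78, 84, 87, 92}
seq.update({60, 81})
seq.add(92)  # {5, 6, 53, 58, 60, 73, 75, 78, 81, 84, 87, 92}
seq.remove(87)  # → {5, 6, 53, 58, 60, 73, 75, 78, 81, 84, 92}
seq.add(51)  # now {5, 6, 51, 53, 58, 60, 73, 75, 78, 81, 84, 92}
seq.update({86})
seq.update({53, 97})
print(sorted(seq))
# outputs [5, 6, 51, 53, 58, 60, 73, 75, 78, 81, 84, 86, 92, 97]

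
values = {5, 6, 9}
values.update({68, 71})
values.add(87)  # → {5, 6, 9, 68, 71, 87}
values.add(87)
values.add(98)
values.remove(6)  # {5, 9, 68, 71, 87, 98}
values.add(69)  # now {5, 9, 68, 69, 71, 87, 98}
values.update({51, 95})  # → {5, 9, 51, 68, 69, 71, 87, 95, 98}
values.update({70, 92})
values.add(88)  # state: {5, 9, 51, 68, 69, 70, 71, 87, 88, 92, 95, 98}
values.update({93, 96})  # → {5, 9, 51, 68, 69, 70, 71, 87, 88, 92, 93, 95, 96, 98}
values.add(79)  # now {5, 9, 51, 68, 69, 70, 71, 79, 87, 88, 92, 93, 95, 96, 98}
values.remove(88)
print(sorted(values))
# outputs [5, 9, 51, 68, 69, 70, 71, 79, 87, 92, 93, 95, 96, 98]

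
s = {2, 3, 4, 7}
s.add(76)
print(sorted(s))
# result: [2, 3, 4, 7, 76]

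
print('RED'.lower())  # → red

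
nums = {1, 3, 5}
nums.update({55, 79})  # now {1, 3, 5, 55, 79}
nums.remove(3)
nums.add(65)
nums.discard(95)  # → {1, 5, 55, 65, 79}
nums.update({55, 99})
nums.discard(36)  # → {1, 5, 55, 65, 79, 99}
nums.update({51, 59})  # {1, 5, 51, 55, 59, 65, 79, 99}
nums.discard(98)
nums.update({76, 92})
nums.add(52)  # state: {1, 5, 51, 52, 55, 59, 65, 76, 79, 92, 99}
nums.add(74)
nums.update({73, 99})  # {1, 5, 51, 52, 55, 59, 65, 73, 74, 76, 79, 92, 99}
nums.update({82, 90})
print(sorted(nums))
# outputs [1, 5, 51, 52, 55, 59, 65, 73, 74, 76, 79, 82, 90, 92, 99]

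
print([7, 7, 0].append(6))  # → None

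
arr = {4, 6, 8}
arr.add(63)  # {4, 6, 8, 63}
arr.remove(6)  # {4, 8, 63}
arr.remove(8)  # {4, 63}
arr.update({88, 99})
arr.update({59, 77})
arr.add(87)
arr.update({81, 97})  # {4, 59, 63, 77, 81, 87, 88, 97, 99}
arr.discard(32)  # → {4, 59, 63, 77, 81, 87, 88, 97, 99}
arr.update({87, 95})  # {4, 59, 63, 77, 81, 87, 88, 95, 97, 99}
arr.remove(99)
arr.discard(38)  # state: {4, 59, 63, 77, 81, 87, 88, 95, 97}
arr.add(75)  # {4, 59, 63, 75, 77, 81, 87, 88, 95, 97}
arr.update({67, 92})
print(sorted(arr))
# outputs [4, 59, 63, 67, 75, 77, 81, 87, 88, 92, 95, 97]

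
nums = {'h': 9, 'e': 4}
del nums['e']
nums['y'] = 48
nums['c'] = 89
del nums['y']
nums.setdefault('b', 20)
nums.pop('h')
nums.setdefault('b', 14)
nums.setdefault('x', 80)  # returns 80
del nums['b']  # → {'c': 89, 'x': 80}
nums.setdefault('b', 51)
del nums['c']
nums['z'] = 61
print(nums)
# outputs {'x': 80, 'b': 51, 'z': 61}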